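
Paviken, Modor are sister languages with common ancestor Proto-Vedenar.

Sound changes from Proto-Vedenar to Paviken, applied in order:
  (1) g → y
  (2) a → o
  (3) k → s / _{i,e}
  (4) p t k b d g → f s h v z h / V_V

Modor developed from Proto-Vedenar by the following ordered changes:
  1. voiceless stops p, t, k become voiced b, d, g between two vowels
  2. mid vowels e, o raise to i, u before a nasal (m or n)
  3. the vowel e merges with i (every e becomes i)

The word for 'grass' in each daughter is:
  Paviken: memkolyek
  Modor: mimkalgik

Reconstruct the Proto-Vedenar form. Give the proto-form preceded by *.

*memkalgek

Position 8: Paviken has e, Modor has i. Paviken preserves e here (none of its changes turn any other segment into e), so the proto-segment is *e.
Position 2: Paviken has e, Modor has i. Paviken preserves e here (none of its changes turn any other segment into e), so the proto-segment is *e.
Position 5: Paviken has o, Modor has a. Modor preserves a here (none of its changes turn any other segment into a), so the proto-segment is *a.
Continuing position by position gives *memkalgek; check it forward:
Paviken: start from *memkalgek.
  rule 1 (unconditioned shift): memkalgek → memkalyek
  rule 2 (vowel merger): memkalyek → memkolyek
  rule 3: no change — memkolyek
  rule 4: no change — memkolyek
  ⇒ Paviken memkolyek
Modor: *memkalgek
  memkalgek (rule 1 does not apply)
  memkalgek → mimkalgek   [pre-nasal raising]
  mimkalgek → mimkalgik   [vowel merger]
  giving Modor mimkalgik.
*memkalgek is the unique common source.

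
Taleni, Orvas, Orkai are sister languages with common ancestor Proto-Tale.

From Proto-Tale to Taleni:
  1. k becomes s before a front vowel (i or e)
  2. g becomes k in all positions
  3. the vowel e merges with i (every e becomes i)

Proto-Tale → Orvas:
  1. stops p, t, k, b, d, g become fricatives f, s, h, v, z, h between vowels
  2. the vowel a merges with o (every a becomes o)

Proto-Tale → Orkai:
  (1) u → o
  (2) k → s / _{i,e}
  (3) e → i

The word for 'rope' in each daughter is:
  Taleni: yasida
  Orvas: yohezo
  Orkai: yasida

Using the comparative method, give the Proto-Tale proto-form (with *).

Position 4: Taleni has i, Orvas has e, Orkai has i. Orvas preserves e here (none of its changes turn any other segment into e), so the proto-segment is *e.
Position 5: Taleni has d, Orvas has z, Orkai has d. Taleni preserves d here (none of its changes turn any other segment into d), so the proto-segment is *d.
Position 2: Taleni has a, Orvas has o, Orkai has a. Taleni preserves a here (none of its changes turn any other segment into a), so the proto-segment is *a.
Continuing position by position gives *yakeda; check it forward:
Taleni: *yakeda > yaseda > yasida  (by palatalisation, vowel merger)
Orvas: *yakeda
  yakeda → yaheza   [intervocalic lenition]
  yaheza → yohezo   [vowel merger]
  giving Orvas yohezo.
Orkai: *yakeda > yaseda > yasida  (by palatalisation, vowel merger)
*yakeda is the unique common source.

*yakeda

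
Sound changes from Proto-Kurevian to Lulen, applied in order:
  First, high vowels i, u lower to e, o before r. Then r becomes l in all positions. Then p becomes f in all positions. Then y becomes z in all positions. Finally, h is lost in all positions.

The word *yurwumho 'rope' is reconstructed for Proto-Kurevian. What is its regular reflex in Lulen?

Lulen: start from *yurwumho.
  rule 1 (pre-rhotic lowering): yurwumho → yorwumho
  rule 2 (unconditioned shift): yorwumho → yolwumho
  rule 3: no change — yolwumho
  rule 4 (unconditioned shift): yolwumho → zolwumho
  rule 5 (h-loss): zolwumho → zolwumo
  ⇒ Lulen zolwumo

zolwumo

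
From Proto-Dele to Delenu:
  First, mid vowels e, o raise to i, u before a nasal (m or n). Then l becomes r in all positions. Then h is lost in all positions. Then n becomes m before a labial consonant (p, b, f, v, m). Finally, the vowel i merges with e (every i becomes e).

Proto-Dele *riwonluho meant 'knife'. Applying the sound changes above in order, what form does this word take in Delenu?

rewunruo

Delenu: start from *riwonluho.
  rule 1 (pre-nasal raising): riwonluho → riwunluho
  rule 2 (unconditioned shift): riwunluho → riwunruho
  rule 3 (h-loss): riwunruho → riwunruo
  rule 4: no change — riwunruo
  rule 5 (vowel merger): riwunruo → rewunruo
  ⇒ Delenu rewunruo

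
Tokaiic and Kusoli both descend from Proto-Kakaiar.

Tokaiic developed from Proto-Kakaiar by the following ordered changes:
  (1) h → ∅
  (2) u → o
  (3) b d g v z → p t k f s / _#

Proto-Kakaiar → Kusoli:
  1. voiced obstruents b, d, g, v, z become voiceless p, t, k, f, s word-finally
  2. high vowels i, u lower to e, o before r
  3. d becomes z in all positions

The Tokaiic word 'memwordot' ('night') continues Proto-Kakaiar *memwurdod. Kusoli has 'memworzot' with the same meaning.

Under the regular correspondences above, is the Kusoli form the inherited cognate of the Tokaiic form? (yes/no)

Derive the expected Kusoli reflex of *memwurdod:
Kusoli: *memwurdod > memwurdot > memwordot > memworzot  (by final devoicing, pre-rhotic lowering, unconditioned shift)
Kusoli 'memworzot' matches the regular reflex exactly, so the pair is cognate.

yes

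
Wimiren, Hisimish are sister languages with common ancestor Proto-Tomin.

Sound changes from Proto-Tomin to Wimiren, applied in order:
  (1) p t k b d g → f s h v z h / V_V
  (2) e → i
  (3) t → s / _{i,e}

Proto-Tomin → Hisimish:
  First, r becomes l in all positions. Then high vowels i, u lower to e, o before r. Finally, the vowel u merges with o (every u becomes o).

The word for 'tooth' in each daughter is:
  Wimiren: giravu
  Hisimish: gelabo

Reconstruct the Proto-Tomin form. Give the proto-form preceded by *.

*gerabu

Position 2: Wimiren has i, Hisimish has e. Taking the neighbouring segments as reconstructed: Wimiren i could go back to *e or *i; Hisimish e can only go back to *e — the one source consistent with every daughter is *e.
Position 6: Wimiren has u, Hisimish has o. Wimiren preserves u here (none of its changes turn any other segment into u), so the proto-segment is *u.
This points to *gerabu. Verify forward in each daughter:
Wimiren: *gerabu
  gerabu → geravu   [intervocalic lenition]
  geravu → giravu   [vowel merger]
  giravu (rule 3 does not apply)
  giving Wimiren giravu.
Hisimish: *gerabu
  gerabu → gelabu   [unconditioned shift]
  gelabu (rule 2 does not apply)
  gelabu → gelabo   [vowel merger]
  giving Hisimish gelabo.
Only *gerabu yields all of Wimiren giravu, Hisimish gelabo.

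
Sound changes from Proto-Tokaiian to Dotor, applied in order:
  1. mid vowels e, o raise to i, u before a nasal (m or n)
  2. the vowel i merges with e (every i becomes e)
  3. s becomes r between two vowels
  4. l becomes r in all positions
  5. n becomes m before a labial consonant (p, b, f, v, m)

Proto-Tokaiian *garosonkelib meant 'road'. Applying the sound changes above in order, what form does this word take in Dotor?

garorunkereb

Dotor: start from *garosonkelib.
  rule 1 (pre-nasal raising): garosonkelib → garosunkelib
  rule 2 (vowel merger): garosunkelib → garosunkeleb
  rule 3 (rhotacism): garosunkeleb → garorunkeleb
  rule 4 (unconditioned shift): garorunkeleb → garorunkereb
  rule 5: no change — garorunkereb
  ⇒ Dotor garorunkereb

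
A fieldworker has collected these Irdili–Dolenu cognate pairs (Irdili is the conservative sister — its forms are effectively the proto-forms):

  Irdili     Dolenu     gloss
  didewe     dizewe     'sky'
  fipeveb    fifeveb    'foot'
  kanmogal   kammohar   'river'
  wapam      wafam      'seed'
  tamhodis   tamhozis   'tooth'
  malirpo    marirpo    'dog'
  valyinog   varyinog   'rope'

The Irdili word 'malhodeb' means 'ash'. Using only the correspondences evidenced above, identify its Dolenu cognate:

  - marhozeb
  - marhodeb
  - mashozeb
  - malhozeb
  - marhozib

marhozeb

valyinog ~ varyinog — Irdili l corresponds to Dolenu r after a vowel, before a consonant other than r, m, n, p, b, f, v.
didewe ~ dizewe — Irdili d corresponds to Dolenu z between vowels (before a front vowel).
Applying these to Irdili 'malhodeb':
  malhodeb → marhodeb   (l→r after a vowel, before a consonant other than r, m, n, p, b, f, v)
  marhodeb → marhozeb   (d→z between vowels (before a front vowel))
So the Dolenu cognate is 'marhozeb'.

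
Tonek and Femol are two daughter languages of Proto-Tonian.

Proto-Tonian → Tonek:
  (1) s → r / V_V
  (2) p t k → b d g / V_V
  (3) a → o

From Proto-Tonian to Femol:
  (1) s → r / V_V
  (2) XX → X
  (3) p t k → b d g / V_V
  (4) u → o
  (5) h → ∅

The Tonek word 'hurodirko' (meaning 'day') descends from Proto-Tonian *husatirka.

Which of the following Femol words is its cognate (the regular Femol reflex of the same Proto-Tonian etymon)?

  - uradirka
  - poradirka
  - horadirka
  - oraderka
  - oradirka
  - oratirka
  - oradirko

oradirka

Femol: *husatirka
  husatirka → huratirka   [rhotacism]
  huratirka (rule 2 does not apply)
  huratirka → huradirka   [intervocalic voicing]
  huradirka → horadirka   [vowel merger]
  horadirka → oradirka   [h-loss]
  giving Femol oradirka.
The other candidates each miss or misapply at least one Femol change.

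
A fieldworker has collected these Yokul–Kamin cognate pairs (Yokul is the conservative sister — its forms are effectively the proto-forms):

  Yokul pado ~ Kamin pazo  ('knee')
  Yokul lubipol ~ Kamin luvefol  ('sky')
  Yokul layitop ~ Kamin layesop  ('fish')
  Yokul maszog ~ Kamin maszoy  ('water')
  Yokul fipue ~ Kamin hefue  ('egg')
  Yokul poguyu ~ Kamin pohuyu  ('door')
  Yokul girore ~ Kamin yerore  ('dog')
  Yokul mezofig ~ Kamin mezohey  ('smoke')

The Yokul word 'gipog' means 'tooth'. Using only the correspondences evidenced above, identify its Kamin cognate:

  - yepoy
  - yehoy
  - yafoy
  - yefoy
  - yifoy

girore ~ yerore — Yokul g corresponds to Kamin y word-initially before a front vowel.
lubipol ~ luvefol, fipue ~ hefue — Yokul i corresponds to Kamin e after a consonant, before a labial obstruent.
lubipol ~ luvefol — Yokul p corresponds to Kamin f between vowels (before a back vowel).
maszog ~ maszoy, mezofig ~ mezohey — Yokul g corresponds to Kamin y word-finally.
Applying these to Yokul 'gipog':
  gipog → yipog   (g→y word-initially before a front vowel)
  yipog → yepog   (i→e after a consonant, before a labial obstruent)
  yepog → yefog   (p→f between vowels (before a back vowel))
  yefog → yefoy   (g→y word-finally)
So the Kamin cognate is 'yefoy'.

yefoy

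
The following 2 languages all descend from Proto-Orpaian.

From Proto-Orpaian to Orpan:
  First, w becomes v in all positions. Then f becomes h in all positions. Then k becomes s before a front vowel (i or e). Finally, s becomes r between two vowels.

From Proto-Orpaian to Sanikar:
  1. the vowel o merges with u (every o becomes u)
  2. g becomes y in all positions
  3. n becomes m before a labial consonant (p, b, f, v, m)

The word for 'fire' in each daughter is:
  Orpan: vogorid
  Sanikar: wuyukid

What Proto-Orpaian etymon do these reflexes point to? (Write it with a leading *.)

*wogokid

Position 3: Orpan has g, Sanikar has y. Orpan preserves g here (none of its changes turn any other segment into g), so the proto-segment is *g.
Position 4: Orpan has o, Sanikar has u. Orpan preserves o here (none of its changes turn any other segment into o), so the proto-segment is *o.
Position 2: Orpan has o, Sanikar has u. Orpan preserves o here (none of its changes turn any other segment into o), so the proto-segment is *o.
This points to *wogokid. Verify forward in each daughter:
Orpan: *wogokid > vogokid > vogosid > vogorid  (by unconditioned shift, palatalisation, rhotacism)
Sanikar: start from *wogokid.
  rule 1 (vowel merger): wogokid → wugukid
  rule 2 (unconditioned shift): wugukid → wuyukid
  rule 3: no change — wuyukid
  ⇒ Sanikar wuyukid
*wogokid is the unique common source.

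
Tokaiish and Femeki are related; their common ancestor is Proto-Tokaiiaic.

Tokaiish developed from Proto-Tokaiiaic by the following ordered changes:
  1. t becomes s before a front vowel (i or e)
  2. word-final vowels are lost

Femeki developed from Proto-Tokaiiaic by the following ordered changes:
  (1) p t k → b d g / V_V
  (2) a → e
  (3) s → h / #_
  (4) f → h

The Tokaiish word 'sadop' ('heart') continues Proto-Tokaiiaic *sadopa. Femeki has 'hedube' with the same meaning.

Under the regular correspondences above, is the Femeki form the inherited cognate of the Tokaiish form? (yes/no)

no

Derive the expected Femeki reflex of *sadopa:
Femeki: *sadopa > sadoba > sedobe > hedobe  (by intervocalic voicing, vowel merger, debuccalisation)
The regular Femeki reflex would be 'hedobe', but the attested form is 'hedube'. The correspondence is irregular, so they are not cognates (the Femeki form has a different source).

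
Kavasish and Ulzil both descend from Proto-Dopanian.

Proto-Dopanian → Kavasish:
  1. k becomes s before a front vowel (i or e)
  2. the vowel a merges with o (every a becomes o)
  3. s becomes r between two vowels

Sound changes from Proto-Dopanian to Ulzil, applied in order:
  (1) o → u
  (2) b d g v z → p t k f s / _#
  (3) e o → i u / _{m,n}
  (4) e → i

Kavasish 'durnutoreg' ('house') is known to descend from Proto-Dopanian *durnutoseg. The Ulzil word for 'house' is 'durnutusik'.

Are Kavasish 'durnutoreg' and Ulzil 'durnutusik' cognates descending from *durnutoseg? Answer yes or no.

Derive the expected Ulzil reflex of *durnutoseg:
Ulzil: *durnutoseg
  durnutoseg → durnutuseg   [vowel merger]
  durnutuseg → durnutusek   [final devoicing]
  durnutusek (rule 3 does not apply)
  durnutusek → durnutusik   [vowel merger]
  giving Ulzil durnutusik.
Ulzil 'durnutusik' matches the regular reflex exactly, so the pair is cognate.

yes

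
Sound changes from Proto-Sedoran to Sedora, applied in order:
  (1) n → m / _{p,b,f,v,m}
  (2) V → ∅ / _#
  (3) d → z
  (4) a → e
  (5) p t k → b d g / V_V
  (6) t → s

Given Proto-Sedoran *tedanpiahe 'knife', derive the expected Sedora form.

Sedora: *tedanpiahe
  tedanpiahe → tedampiahe   [nasal place assimilation]
  tedampiahe → tedampiah   [apocope]
  tedampiah → tezampiah   [unconditioned shift]
  tezampiah → tezempieh   [vowel merger]
  tezempieh (rule 5 does not apply)
  tezempieh → sezempieh   [unconditioned shift]
  giving Sedora sezempieh.

sezempieh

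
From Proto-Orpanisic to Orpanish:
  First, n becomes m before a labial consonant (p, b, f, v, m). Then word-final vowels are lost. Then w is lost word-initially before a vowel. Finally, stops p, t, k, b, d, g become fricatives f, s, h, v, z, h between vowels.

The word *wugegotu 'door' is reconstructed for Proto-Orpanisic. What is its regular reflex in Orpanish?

uhehot

Orpanish: *wugegotu > wugegot > ugegot > uhehot  (by apocope, glide loss, intervocalic lenition)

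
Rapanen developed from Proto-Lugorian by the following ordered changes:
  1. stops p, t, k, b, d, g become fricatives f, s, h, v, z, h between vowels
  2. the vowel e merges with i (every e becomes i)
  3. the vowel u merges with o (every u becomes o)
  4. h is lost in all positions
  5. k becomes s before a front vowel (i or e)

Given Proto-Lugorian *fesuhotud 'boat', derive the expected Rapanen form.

fisoosod

Rapanen: *fesuhotud
  fesuhotud → fesuhosud   [intervocalic lenition]
  fesuhosud → fisuhosud   [vowel merger]
  fisuhosud → fisohosod   [vowel merger]
  fisohosod → fisoosod   [h-loss]
  fisoosod (rule 5 does not apply)
  giving Rapanen fisoosod.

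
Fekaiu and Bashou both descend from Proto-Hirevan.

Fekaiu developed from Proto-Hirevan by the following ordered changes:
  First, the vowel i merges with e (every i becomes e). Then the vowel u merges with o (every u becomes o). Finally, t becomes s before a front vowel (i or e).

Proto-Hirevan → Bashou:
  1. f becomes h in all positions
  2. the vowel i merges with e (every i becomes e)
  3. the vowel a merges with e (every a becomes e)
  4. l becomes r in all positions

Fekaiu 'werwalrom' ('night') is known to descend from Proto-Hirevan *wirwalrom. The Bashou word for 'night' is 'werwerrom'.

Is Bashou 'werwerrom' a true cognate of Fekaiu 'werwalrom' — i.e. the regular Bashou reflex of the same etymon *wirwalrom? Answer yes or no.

yes

Derive the expected Bashou reflex of *wirwalrom:
Bashou: start from *wirwalrom.
  rule 1: no change — wirwalrom
  rule 2 (vowel merger): wirwalrom → werwalrom
  rule 3 (vowel merger): werwalrom → werwelrom
  rule 4 (unconditioned shift): werwelrom → werwerrom
  ⇒ Bashou werwerrom
Bashou 'werwerrom' matches the regular reflex exactly, so the pair is cognate.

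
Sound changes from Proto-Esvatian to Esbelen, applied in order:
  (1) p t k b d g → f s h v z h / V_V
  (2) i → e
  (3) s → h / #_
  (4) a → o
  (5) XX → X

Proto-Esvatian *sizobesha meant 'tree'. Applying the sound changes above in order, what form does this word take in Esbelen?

Esbelen: *sizobesha > sizovesha > sezovesha > hezovesha > hezovesho  (by intervocalic lenition, vowel merger, debuccalisation, vowel merger)

hezovesho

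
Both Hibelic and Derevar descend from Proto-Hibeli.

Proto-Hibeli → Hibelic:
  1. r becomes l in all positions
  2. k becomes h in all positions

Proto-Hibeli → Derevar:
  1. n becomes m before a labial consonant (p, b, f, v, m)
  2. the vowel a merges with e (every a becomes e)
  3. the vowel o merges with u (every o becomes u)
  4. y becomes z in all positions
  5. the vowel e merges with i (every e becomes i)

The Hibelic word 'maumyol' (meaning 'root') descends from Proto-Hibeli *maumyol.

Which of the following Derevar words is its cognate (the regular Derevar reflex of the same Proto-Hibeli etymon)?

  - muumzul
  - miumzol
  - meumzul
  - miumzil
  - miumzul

Derevar: *maumyol
  maumyol (rule 1 does not apply)
  maumyol → meumyol   [vowel merger]
  meumyol → meumyul   [vowel merger]
  meumyul → meumzul   [unconditioned shift]
  meumzul → miumzul   [vowel merger]
  giving Derevar miumzul.
Among the options, 'miumzul' alone shows every Derevar change applied in order.

miumzul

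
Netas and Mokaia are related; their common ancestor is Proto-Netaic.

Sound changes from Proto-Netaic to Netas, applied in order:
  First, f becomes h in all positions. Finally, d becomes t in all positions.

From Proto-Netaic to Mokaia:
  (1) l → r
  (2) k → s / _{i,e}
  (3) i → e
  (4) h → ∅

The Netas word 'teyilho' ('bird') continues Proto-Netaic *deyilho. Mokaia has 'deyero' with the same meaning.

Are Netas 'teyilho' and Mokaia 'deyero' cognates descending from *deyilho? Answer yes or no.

Derive the expected Mokaia reflex of *deyilho:
Mokaia: *deyilho
  deyilho → deyirho   [unconditioned shift]
  deyirho (rule 2 does not apply)
  deyirho → deyerho   [vowel merger]
  deyerho → deyero   [h-loss]
  giving Mokaia deyero.
Mokaia 'deyero' matches the regular reflex exactly, so the pair is cognate.

yes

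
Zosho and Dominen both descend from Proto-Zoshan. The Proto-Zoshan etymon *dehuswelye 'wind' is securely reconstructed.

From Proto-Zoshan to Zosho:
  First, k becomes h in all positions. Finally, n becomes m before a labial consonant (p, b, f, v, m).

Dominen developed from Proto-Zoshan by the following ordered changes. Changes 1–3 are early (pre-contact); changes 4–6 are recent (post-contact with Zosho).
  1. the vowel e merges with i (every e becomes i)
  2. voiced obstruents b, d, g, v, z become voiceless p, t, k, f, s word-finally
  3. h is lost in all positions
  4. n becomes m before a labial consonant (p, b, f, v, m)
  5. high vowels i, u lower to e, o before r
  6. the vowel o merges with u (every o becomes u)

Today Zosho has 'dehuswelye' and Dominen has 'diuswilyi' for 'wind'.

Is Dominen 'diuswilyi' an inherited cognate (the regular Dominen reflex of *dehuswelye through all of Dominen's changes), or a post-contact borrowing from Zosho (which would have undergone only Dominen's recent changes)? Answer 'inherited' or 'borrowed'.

inherited

If inherited, *dehuswelye would pass through all of Dominen's changes:
Dominen: *dehuswelye > dihuswilyi > diuswilyi  (by vowel merger, h-loss)
If borrowed from Zosho 'dehuswelye' after the early changes, it would undergo only the recent ones:
  rule 4 (nasal place assimilation): no change (dehuswelye)
  rule 5 (pre-rhotic lowering): no change (dehuswelye)
  rule 6 (vowel merger): no change (dehuswelye)
  ⇒ as a loan: dehuswelye
Dominen 'diuswilyi' matches the inherited outcome exactly, so it is an inherited cognate, not a loan.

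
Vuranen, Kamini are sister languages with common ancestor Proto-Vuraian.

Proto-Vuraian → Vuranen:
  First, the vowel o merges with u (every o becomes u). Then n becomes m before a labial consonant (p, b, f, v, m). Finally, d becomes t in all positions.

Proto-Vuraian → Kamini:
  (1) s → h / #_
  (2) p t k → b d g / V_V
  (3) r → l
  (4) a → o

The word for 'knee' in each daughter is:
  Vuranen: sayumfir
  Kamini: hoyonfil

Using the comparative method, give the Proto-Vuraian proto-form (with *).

*sayonfir

Position 2: Vuranen has a, Kamini has o. Vuranen preserves a here (none of its changes turn any other segment into a), so the proto-segment is *a.
Position 4: Vuranen has u, Kamini has o. Taking the neighbouring segments as reconstructed: Vuranen u could go back to *o or *u; Kamini o could go back to *a or *o — the one source consistent with every daughter is *o.
Position 1: Vuranen has s, Kamini has h. Vuranen preserves s here (none of its changes turn any other segment into s), so the proto-segment is *s.
Verify the candidate proto-form against each daughter:
Vuranen: *sayonfir
  sayonfir → sayunfir   [vowel merger]
  sayunfir → sayumfir   [nasal place assimilation]
  sayumfir (rule 3 does not apply)
  giving Vuranen sayumfir.
Kamini: *sayonfir
  sayonfir → hayonfir   [debuccalisation]
  hayonfir (rule 2 does not apply)
  hayonfir → hayonfil   [unconditioned shift]
  hayonfil → hoyonfil   [vowel merger]
  giving Kamini hoyonfil.
Only *sayonfir yields all of Vuranen sayumfir, Kamini hoyonfil.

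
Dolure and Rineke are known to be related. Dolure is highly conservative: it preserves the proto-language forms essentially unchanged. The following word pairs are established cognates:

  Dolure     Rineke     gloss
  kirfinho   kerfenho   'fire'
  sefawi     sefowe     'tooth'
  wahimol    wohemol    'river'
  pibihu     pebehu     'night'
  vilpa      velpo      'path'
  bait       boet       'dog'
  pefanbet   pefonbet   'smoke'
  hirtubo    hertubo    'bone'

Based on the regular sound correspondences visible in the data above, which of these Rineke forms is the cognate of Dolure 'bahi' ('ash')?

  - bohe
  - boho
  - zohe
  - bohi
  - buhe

sefawi ~ sefowe, wahimol ~ wohemol — Dolure a corresponds to Rineke o after a consonant, before a consonant other than r, m, n, p, b, f, v.
sefawi ~ sefowe — Dolure i corresponds to Rineke e word-finally.
Applying these to Dolure 'bahi':
  bahi → bohi   (a→o after a consonant, before a consonant other than r, m, n, p, b, f, v)
  bohi → bohe   (i→e word-finally)
So the Rineke cognate is 'bohe'.

bohe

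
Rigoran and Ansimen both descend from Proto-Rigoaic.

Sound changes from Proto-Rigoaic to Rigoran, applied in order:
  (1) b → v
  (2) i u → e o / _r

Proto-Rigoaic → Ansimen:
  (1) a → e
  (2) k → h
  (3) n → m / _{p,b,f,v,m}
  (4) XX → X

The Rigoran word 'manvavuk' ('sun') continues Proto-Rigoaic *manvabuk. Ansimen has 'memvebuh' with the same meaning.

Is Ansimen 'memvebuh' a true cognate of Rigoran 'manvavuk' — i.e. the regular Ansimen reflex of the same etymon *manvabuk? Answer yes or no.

yes

Derive the expected Ansimen reflex of *manvabuk:
Ansimen: *manvabuk
  manvabuk → menvebuk   [vowel merger]
  menvebuk → menvebuh   [unconditioned shift]
  menvebuh → memvebuh   [nasal place assimilation]
  memvebuh (rule 4 does not apply)
  giving Ansimen memvebuh.
Ansimen 'memvebuh' matches the regular reflex exactly, so the pair is cognate.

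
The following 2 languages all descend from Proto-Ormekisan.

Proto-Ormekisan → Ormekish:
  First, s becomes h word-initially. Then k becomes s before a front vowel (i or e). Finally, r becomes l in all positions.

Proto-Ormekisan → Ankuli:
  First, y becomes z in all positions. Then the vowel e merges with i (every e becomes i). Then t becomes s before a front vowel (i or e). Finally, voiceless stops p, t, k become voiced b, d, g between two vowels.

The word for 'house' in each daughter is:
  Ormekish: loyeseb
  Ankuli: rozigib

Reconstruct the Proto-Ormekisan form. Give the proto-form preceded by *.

Position 3: Ormekish has y, Ankuli has z. Ormekish preserves y here (none of its changes turn any other segment into y), so the proto-segment is *y.
Position 4: Ormekish has e, Ankuli has i. Ormekish preserves e here (none of its changes turn any other segment into e), so the proto-segment is *e.
Position 1: Ormekish has l, Ankuli has r. Ankuli preserves r here (none of its changes turn any other segment into r), so the proto-segment is *r.
This points to *royekeb. Verify forward in each daughter:
Ormekish: *royekeb
  royekeb (rule 1 does not apply)
  royekeb → royeseb   [palatalisation]
  royeseb → loyeseb   [unconditioned shift]
  giving Ormekish loyeseb.
Ankuli: *royekeb
  royekeb → rozekeb   [unconditioned shift]
  rozekeb → rozikib   [vowel merger]
  rozikib (rule 3 does not apply)
  rozikib → rozigib   [intervocalic voicing]
  giving Ankuli rozigib.
*royekeb is the unique common source.

*royekeb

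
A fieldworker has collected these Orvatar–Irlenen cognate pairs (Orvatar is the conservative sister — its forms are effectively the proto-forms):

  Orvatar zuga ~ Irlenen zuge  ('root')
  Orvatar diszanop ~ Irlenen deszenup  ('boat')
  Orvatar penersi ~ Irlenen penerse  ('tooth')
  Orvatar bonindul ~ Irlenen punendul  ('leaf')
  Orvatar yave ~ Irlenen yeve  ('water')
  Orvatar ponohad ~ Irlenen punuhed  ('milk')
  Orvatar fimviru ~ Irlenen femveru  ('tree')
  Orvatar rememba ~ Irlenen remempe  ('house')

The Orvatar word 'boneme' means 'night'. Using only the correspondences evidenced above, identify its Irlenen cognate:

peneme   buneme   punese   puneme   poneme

puneme

bonindul ~ punendul — Orvatar b corresponds to Irlenen p word-initially before a back vowel.
bonindul ~ punendul, ponohad ~ punuhed — Orvatar o corresponds to Irlenen u after a consonant, before a nasal.
Applying these to Orvatar 'boneme':
  boneme → poneme   (b→p word-initially before a back vowel)
  poneme → puneme   (o→u after a consonant, before a nasal)
So the Irlenen cognate is 'puneme'.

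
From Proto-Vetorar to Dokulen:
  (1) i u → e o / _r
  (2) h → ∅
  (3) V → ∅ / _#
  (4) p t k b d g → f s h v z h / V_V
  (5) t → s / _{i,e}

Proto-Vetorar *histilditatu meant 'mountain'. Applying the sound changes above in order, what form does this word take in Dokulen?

issildisat

Dokulen: start from *histilditatu.
  rule 1: no change — histilditatu
  rule 2 (h-loss): histilditatu → istilditatu
  rule 3 (apocope): istilditatu → istilditat
  rule 4 (intervocalic lenition): istilditat → istildisat
  rule 5 (palatalisation): istildisat → issildisat
  ⇒ Dokulen issildisat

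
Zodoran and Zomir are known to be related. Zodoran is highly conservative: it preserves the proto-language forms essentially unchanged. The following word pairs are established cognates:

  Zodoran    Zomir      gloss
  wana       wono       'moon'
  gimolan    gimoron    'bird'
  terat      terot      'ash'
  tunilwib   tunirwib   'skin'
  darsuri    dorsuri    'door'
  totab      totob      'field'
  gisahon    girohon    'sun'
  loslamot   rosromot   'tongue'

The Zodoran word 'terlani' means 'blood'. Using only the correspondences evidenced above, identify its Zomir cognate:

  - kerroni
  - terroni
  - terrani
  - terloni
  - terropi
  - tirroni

loslamot ~ rosromot — Zodoran l corresponds to Zomir r after a consonant, before a back vowel.
wana ~ wono, gimolan ~ gimoron — Zodoran a corresponds to Zomir o after a consonant, before a nasal.
Applying these to Zodoran 'terlani':
  terlani → terrani   (l→r after a consonant, before a back vowel)
  terrani → terroni   (a→o after a consonant, before a nasal)
So the Zomir cognate is 'terroni'.

terroni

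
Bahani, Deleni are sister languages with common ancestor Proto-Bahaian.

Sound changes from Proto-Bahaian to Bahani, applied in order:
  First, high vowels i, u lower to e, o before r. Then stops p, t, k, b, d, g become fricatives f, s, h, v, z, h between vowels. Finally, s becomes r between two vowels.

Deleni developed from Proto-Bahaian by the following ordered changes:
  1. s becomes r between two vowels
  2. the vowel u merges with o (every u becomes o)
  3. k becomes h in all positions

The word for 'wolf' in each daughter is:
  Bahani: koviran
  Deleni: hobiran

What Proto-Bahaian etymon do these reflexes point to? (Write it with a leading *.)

Position 3: Bahani has v, Deleni has b. Deleni preserves b here (none of its changes turn any other segment into b), so the proto-segment is *b.
Position 1: Bahani has k, Deleni has h. Bahani preserves k here (none of its changes turn any other segment into k), so the proto-segment is *k.
Position 5: Bahani has r, Deleni has r. Taking the neighbouring segments as reconstructed: Bahani r could go back to *t or *s; Deleni r could go back to *s or *r — the one source consistent with every daughter is *s.
The remaining positions agree across the daughters. Check the candidate against every language:
Bahani: *kobisan > kovisan > koviran  (by intervocalic lenition, rhotacism)
Deleni: *kobisan
  kobisan → kobiran   [rhotacism]
  kobiran (rule 2 does not apply)
  kobiran → hobiran   [unconditioned shift]
  giving Deleni hobiran.
*kobisan is the unique common source.

*kobisan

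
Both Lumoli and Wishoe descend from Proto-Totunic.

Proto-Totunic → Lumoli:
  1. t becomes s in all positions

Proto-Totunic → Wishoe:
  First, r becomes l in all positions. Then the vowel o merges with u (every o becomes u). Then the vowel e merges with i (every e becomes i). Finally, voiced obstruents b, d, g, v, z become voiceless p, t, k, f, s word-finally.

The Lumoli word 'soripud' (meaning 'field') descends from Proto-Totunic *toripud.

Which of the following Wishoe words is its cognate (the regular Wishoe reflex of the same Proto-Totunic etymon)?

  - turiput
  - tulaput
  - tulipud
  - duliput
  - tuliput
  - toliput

Wishoe: start from *toripud.
  rule 1 (unconditioned shift): toripud → tolipud
  rule 2 (vowel merger): tolipud → tulipud
  rule 3: no change — tulipud
  rule 4 (final devoicing): tulipud → tuliput
  ⇒ Wishoe tuliput

tuliput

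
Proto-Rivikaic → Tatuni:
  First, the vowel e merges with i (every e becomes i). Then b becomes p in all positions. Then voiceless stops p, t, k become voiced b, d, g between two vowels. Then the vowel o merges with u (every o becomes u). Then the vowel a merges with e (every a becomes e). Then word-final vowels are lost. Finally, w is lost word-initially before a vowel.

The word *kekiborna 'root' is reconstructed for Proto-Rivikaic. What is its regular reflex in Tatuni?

kigiburn

Tatuni: start from *kekiborna.
  rule 1 (vowel merger): kekiborna → kikiborna
  rule 2 (unconditioned shift): kikiborna → kikiporna
  rule 3 (intervocalic voicing): kikiporna → kigiborna
  rule 4 (vowel merger): kigiborna → kigiburna
  rule 5 (vowel merger): kigiburna → kigiburne
  rule 6 (apocope): kigiburne → kigiburn
  rule 7: no change — kigiburn
  ⇒ Tatuni kigiburn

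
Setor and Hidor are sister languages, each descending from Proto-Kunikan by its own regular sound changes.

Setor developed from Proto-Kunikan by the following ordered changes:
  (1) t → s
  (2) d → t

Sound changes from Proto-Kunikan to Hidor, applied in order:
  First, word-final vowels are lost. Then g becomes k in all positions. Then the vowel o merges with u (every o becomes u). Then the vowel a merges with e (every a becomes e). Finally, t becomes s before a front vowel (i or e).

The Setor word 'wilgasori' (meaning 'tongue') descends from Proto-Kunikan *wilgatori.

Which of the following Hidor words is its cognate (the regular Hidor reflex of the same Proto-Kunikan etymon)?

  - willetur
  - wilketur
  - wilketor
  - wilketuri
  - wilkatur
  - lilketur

wilketur

Hidor: *wilgatori
  wilgatori → wilgator   [apocope]
  wilgator → wilkator   [unconditioned shift]
  wilkator → wilkatur   [vowel merger]
  wilkatur → wilketur   [vowel merger]
  wilketur (rule 5 does not apply)
  giving Hidor wilketur.
Among the options, 'wilketur' alone shows every Hidor change applied in order.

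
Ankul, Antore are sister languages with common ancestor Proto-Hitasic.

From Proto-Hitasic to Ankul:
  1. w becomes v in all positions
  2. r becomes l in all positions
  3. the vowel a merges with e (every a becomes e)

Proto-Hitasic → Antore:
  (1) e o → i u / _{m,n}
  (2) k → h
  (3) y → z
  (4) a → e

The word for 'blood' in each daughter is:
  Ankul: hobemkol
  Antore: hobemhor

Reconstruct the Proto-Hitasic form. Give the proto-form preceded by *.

Position 4: Ankul has e, Antore has e. Taking the neighbouring segments as reconstructed: Ankul e could go back to *a or *e; Antore e can only go back to *a — the one source consistent with every daughter is *a.
Position 8: Ankul has l, Antore has r. Antore preserves r here (none of its changes turn any other segment into r), so the proto-segment is *r.
This points to *hobamkor. Verify forward in each daughter:
Ankul: start from *hobamkor.
  rule 1: no change — hobamkor
  rule 2 (unconditioned shift): hobamkor → hobamkol
  rule 3 (vowel merger): hobamkol → hobemkol
  ⇒ Ankul hobemkol
Antore: *hobamkor
  hobamkor (rule 1 does not apply)
  hobamkor → hobamhor   [unconditioned shift]
  hobamhor (rule 3 does not apply)
  hobamhor → hobemhor   [vowel merger]
  giving Antore hobemhor.
Only *hobamkor yields all of Ankul hobemkol, Antore hobemhor.

*hobamkor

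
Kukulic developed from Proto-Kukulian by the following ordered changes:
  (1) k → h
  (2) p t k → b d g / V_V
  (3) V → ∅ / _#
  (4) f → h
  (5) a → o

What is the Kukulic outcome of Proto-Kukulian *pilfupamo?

Kukulic: start from *pilfupamo.
  rule 1: no change — pilfupamo
  rule 2 (intervocalic voicing): pilfupamo → pilfubamo
  rule 3 (apocope): pilfubamo → pilfubam
  rule 4 (unconditioned shift): pilfubam → pilhubam
  rule 5 (vowel merger): pilhubam → pilhubom
  ⇒ Kukulic pilhubom

pilhubom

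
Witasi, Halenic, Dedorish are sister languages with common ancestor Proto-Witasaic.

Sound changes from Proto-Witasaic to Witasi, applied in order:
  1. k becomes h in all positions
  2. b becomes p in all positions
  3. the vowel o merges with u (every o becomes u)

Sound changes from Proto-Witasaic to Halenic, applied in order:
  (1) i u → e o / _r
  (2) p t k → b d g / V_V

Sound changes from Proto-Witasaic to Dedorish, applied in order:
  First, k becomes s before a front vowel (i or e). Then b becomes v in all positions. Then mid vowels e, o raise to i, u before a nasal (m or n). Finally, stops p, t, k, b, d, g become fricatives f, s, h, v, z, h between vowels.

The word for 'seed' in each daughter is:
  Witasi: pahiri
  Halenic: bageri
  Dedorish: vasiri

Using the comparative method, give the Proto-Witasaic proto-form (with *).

Position 3: Witasi has h, Halenic has g, Dedorish has s. Taking the neighbouring segments as reconstructed: Witasi h could go back to *k or *h; Halenic g could go back to *k or *g; Dedorish s could go back to *t or *k or *s — the one source consistent with every daughter is *k.
Position 4: Witasi has i, Halenic has e, Dedorish has i. Witasi preserves i here (none of its changes turn any other segment into i), so the proto-segment is *i.
Verify the candidate proto-form against each daughter:
Witasi: *bakiri
  bakiri → bahiri   [unconditioned shift]
  bahiri → pahiri   [unconditioned shift]
  pahiri (rule 3 does not apply)
  giving Witasi pahiri.
Halenic: *bakiri
  bakiri → bakeri   [pre-rhotic lowering]
  bakeri → bageri   [intervocalic voicing]
  giving Halenic bageri.
Dedorish: *bakiri
  bakiri → basiri   [palatalisation]
  basiri → vasiri   [unconditioned shift]
  vasiri (rule 3 does not apply)
  vasiri (rule 4 does not apply)
  giving Dedorish vasiri.
*bakiri is the unique common source.

*bakiri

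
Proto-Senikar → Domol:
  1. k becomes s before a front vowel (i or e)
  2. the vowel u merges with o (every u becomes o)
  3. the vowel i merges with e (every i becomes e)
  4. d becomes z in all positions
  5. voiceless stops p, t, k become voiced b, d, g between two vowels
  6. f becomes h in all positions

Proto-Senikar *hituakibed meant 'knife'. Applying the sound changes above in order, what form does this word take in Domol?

hedoasebez

Domol: *hituakibed
  hituakibed → hituasibed   [palatalisation]
  hituasibed → hitoasibed   [vowel merger]
  hitoasibed → hetoasebed   [vowel merger]
  hetoasebed → hetoasebez   [unconditioned shift]
  hetoasebez → hedoasebez   [intervocalic voicing]
  hedoasebez (rule 6 does not apply)
  giving Domol hedoasebez.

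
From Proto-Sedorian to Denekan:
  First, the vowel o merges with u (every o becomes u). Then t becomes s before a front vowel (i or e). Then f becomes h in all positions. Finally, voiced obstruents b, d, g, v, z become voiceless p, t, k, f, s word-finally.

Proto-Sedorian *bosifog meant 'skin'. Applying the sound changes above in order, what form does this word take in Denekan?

busihuk

Denekan: *bosifog > busifug > busihug > busihuk  (by vowel merger, unconditioned shift, final devoicing)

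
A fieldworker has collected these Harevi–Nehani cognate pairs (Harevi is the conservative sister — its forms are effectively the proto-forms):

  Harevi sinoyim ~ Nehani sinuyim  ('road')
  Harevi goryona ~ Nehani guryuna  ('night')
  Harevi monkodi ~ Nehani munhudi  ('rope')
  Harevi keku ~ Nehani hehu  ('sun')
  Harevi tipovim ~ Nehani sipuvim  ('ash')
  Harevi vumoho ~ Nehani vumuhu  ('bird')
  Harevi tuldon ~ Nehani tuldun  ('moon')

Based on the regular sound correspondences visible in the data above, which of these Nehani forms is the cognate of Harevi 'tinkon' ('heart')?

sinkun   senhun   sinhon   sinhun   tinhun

sinhun

tipovim ~ sipuvim — Harevi t corresponds to Nehani s word-initially before a front vowel.
monkodi ~ munhudi — Harevi k corresponds to Nehani h after a consonant, before a back vowel.
goryona ~ guryuna, monkodi ~ munhudi — Harevi o corresponds to Nehani u after a consonant, before a nasal.
Applying these to Harevi 'tinkon':
  tinkon → sinkon   (t→s word-initially before a front vowel)
  sinkon → sinhon   (k→h after a consonant, before a back vowel)
  sinhon → sinhun   (o→u after a consonant, before a nasal)
So the Nehani cognate is 'sinhun'.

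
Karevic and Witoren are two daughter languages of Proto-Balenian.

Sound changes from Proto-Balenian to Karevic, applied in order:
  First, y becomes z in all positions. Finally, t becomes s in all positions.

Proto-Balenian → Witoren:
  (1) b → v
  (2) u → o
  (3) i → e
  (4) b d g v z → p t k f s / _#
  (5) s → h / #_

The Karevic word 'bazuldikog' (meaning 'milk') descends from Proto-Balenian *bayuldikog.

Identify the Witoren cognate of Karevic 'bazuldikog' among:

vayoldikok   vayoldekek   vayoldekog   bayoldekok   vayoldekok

vayoldekok

Witoren: start from *bayuldikog.
  rule 1 (unconditioned shift): bayuldikog → vayuldikog
  rule 2 (vowel merger): vayuldikog → vayoldikog
  rule 3 (vowel merger): vayoldikog → vayoldekog
  rule 4 (final devoicing): vayoldekog → vayoldekok
  rule 5: no change — vayoldekok
  ⇒ Witoren vayoldekok
Only 'vayoldekok' matches the regular Witoren development of *bayuldikog.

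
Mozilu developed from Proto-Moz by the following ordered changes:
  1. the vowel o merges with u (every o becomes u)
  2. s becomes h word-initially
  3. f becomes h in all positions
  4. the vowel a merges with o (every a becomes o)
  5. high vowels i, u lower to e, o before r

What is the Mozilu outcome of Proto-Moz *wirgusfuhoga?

wergushuhugo

Mozilu: start from *wirgusfuhoga.
  rule 1 (vowel merger): wirgusfuhoga → wirgusfuhuga
  rule 2: no change — wirgusfuhuga
  rule 3 (unconditioned shift): wirgusfuhuga → wirgushuhuga
  rule 4 (vowel merger): wirgushuhuga → wirgushuhugo
  rule 5 (pre-rhotic lowering): wirgushuhugo → wergushuhugo
  ⇒ Mozilu wergushuhugo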